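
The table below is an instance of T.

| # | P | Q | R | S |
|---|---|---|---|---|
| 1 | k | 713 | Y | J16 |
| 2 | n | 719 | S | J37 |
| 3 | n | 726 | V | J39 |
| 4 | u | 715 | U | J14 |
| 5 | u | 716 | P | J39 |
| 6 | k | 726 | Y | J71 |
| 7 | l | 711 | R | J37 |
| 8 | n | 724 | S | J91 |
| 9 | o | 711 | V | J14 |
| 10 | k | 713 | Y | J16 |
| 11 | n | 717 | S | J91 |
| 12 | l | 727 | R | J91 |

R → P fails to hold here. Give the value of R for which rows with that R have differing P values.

R=Y: rows 1, 6, 10 → P = k, k, k ✓
R=S: rows 2, 8, 11 → P = n, n, n ✓
R=V: rows 3, 9 → P takes values {n, o} — violation
R=U: row 4 → P = u ✓
R=P: row 5 → P = u ✓
R=R: rows 7, 12 → P = l, l ✓
The only R value with inconsistent P is R=V.

V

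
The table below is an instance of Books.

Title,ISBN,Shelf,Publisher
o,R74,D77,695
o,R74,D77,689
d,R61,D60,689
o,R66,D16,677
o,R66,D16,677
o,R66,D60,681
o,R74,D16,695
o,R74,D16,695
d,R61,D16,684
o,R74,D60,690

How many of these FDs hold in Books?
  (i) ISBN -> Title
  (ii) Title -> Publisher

1

(i) ISBN -> Title: every LHS value maps to a single RHS value — holds.
(ii) Title -> Publisher: Title=o: 8 rows → Publisher takes values {695, 689, 677, 681, 690} — violation; Title=d: 2 rows → Publisher takes values {689, 684} — violation — fails.
1 of the 2 dependencies holds.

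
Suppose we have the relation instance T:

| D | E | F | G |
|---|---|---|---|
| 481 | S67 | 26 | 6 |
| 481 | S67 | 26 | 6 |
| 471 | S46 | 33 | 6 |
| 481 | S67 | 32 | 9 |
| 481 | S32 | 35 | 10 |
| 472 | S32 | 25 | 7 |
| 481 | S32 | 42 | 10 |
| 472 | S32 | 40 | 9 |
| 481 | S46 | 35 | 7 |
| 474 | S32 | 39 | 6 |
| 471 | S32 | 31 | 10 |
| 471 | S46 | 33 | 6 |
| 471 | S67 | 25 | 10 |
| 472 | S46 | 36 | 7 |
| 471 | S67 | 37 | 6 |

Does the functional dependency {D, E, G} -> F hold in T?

No

(D=481, E=S67, G=6): 2 rows → F = 26, 26 ✓
(D=471, E=S46, G=6): 2 rows → F = 33, 33 ✓
(D=481, E=S67, G=9): 1 row → F = 32 ✓
(D=481, E=S32, G=10): 2 rows → F takes values {35, 42} — violation
(D=472, E=S32, G=7): 1 row → F = 25 ✓
(D=472, E=S32, G=9): 1 row → F = 40 ✓
(D=481, E=S46, G=7): 1 row → F = 35 ✓
(D=474, E=S32, G=6): 1 row → F = 39 ✓
(D=471, E=S32, G=10): 1 row → F = 31 ✓
(D=471, E=S67, G=10): 1 row → F = 25 ✓
(D=472, E=S46, G=7): 1 row → F = 36 ✓
(D=471, E=S67, G=6): 1 row → F = 37 ✓
Two rows agree on {D, E, G} but differ on F, so {D, E, G} -> F does not hold.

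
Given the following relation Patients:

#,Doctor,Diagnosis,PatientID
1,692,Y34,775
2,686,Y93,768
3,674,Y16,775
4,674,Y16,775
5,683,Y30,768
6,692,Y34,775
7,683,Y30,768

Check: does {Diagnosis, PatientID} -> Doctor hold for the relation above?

Yes

(Diagnosis=Y34, PatientID=775): rows 1, 6 → Doctor = 692, 692 ✓
(Diagnosis=Y93, PatientID=768): row 2 → Doctor = 686 ✓
(Diagnosis=Y16, PatientID=775): rows 3, 4 → Doctor = 674, 674 ✓
(Diagnosis=Y30, PatientID=768): rows 5, 7 → Doctor = 683, 683 ✓
Every {Diagnosis, PatientID} value is associated with a single Doctor value, so {Diagnosis, PatientID} -> Doctor holds.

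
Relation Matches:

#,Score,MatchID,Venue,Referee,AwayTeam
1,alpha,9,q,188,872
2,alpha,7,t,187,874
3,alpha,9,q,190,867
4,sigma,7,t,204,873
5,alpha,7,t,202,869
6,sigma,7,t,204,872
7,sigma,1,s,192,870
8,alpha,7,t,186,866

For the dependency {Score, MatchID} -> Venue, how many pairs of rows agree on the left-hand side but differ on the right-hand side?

(Score=alpha, MatchID=9): all 2 rows agree on Venue — 0 pairs.
(Score=alpha, MatchID=7): all 3 rows agree on Venue — 0 pairs.
(Score=sigma, MatchID=7): all 2 rows agree on Venue — 0 pairs.

0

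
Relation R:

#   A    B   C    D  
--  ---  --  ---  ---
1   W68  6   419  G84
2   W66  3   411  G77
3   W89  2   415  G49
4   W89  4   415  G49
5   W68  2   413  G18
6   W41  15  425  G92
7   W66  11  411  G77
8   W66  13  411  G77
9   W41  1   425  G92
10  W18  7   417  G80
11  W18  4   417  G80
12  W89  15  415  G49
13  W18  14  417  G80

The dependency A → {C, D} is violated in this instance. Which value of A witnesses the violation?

A=W68: rows 1, 5 → {C,D} takes values {(419, G84), (413, G18)} — violation
A=W66: rows 2, 7, 8 → {C,D} = (411, G77), (411, G77), (411, G77) ✓
A=W89: rows 3, 4, 12 → {C,D} = (415, G49), (415, G49), (415, G49) ✓
A=W41: rows 6, 9 → {C,D} = (425, G92), (425, G92) ✓
A=W18: rows 10, 11, 13 → {C,D} = (417, G80), (417, G80), (417, G80) ✓
The only A value with inconsistent RHS is A=W68.

W68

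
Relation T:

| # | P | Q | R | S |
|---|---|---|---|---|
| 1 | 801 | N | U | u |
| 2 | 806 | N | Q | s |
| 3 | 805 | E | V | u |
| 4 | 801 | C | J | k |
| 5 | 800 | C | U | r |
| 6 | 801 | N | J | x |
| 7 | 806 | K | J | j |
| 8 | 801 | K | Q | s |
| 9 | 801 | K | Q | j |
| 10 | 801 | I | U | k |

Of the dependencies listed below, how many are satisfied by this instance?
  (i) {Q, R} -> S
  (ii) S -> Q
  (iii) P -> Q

(i) {Q, R} -> S: (Q=K, R=Q): rows 8, 9 → S takes values {s, j} — violation — fails.
(ii) S -> Q: S=u: rows 1, 3 → Q takes values {N, E} — violation; S=s: rows 2, 8 → Q takes values {N, K} — violation; S=k: rows 4, 10 → Q takes values {C, I} — violation — fails.
(iii) P -> Q: P=801: rows 1, 4, 6, 8, 9, 10 → Q takes values {N, C, K, I} — violation; P=806: rows 2, 7 → Q takes values {N, K} — violation — fails.
None of the 3 dependencies hold.

0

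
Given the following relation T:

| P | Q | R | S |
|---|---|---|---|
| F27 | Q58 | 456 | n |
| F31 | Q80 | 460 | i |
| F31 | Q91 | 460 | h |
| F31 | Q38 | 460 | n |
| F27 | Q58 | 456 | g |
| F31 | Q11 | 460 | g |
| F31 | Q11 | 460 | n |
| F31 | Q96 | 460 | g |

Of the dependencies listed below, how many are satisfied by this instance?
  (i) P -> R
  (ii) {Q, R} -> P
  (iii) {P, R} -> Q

(i) P -> R: every LHS value maps to a single RHS value — holds.
(ii) {Q, R} -> P: every LHS value maps to a single RHS value — holds.
(iii) {P, R} -> Q: (P=F31, R=460): 6 rows → Q takes values {Q80, Q91, Q38, Q11, Q96} — violation — fails.
2 of the 3 dependencies hold.

2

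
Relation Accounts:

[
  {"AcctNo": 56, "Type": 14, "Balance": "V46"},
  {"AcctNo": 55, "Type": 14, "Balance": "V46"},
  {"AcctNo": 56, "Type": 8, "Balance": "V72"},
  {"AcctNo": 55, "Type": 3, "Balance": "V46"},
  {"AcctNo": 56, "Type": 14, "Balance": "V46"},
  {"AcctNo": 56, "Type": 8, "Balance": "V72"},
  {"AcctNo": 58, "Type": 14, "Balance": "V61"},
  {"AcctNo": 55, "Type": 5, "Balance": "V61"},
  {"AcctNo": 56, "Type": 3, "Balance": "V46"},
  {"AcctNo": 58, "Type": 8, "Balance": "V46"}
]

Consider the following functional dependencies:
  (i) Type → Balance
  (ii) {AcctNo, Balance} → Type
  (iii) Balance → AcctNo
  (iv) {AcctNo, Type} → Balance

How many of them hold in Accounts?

(i) Type → Balance: Type=14: 4 rows → Balance takes values {V46, V61} — violation; Type=8: 3 rows → Balance takes values {V72, V46} — violation — fails.
(ii) {AcctNo, Balance} → Type: (AcctNo=56, Balance=V46): 3 rows → Type takes values {14, 3} — violation; (AcctNo=55, Balance=V46): 2 rows → Type takes values {14, 3} — violation — fails.
(iii) Balance → AcctNo: Balance=V46: 6 rows → AcctNo takes values {56, 55, 58} — violation; Balance=V61: 2 rows → AcctNo takes values {58, 55} — violation — fails.
(iv) {AcctNo, Type} → Balance: every LHS value maps to a single RHS value — holds.
1 of the 4 dependencies holds.

1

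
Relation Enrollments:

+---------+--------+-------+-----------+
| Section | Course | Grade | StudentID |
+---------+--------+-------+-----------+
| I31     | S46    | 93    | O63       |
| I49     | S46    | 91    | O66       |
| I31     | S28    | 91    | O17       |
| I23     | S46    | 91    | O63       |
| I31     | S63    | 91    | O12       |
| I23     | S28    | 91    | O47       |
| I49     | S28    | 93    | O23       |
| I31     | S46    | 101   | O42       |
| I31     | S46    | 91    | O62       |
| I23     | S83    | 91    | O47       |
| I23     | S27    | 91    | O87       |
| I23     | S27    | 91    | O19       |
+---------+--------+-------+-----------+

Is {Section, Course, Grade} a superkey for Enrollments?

No

Two distinct rows share (Section=I23, Course=S27, Grade=91), so {Section, Course, Grade} does not determine every attribute — not a superkey.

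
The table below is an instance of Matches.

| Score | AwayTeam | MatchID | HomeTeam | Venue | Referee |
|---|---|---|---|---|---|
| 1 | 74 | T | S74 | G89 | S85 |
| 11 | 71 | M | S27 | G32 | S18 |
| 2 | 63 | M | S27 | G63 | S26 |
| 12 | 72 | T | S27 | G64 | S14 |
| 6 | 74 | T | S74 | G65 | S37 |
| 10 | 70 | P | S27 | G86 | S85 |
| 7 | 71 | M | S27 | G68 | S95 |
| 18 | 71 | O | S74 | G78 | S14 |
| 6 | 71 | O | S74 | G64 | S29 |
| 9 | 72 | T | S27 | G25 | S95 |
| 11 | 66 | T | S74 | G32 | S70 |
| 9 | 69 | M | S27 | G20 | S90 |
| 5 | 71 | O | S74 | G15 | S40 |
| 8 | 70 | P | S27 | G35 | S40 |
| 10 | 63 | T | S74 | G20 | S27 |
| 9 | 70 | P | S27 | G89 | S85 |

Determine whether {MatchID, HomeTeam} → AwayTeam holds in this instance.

No

(MatchID=T, HomeTeam=S74): 4 rows → AwayTeam takes values {74, 66, 63} — violation
(MatchID=M, HomeTeam=S27): 4 rows → AwayTeam takes values {71, 63, 69} — violation
(MatchID=T, HomeTeam=S27): 2 rows → AwayTeam = 72, 72 ✓
(MatchID=P, HomeTeam=S27): 3 rows → AwayTeam = 70, 70, 70 ✓
(MatchID=O, HomeTeam=S74): 3 rows → AwayTeam = 71, 71, 71 ✓
Two rows agree on {MatchID, HomeTeam} but differ on AwayTeam, so {MatchID, HomeTeam} → AwayTeam does not hold.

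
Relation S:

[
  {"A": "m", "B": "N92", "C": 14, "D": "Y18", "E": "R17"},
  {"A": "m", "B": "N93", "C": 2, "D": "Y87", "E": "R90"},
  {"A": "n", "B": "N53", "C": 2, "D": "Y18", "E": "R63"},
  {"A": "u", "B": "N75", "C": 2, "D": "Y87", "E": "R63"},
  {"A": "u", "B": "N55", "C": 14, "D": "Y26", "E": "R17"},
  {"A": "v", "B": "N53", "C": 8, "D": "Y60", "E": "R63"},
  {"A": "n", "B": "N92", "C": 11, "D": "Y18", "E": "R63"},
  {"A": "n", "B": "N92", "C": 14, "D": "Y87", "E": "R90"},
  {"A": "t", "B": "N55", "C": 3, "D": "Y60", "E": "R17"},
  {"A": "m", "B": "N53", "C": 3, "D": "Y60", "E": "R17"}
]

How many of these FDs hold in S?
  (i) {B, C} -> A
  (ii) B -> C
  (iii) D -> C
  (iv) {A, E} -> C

0

(i) {B, C} -> A: (B=N92, C=14): 2 rows → A takes values {m, n} — violation — fails.
(ii) B -> C: B=N92: 3 rows → C takes values {14, 11} — violation; B=N53: 3 rows → C takes values {2, 8, 3} — violation; B=N55: 2 rows → C takes values {14, 3} — violation — fails.
(iii) D -> C: D=Y18: 3 rows → C takes values {14, 2, 11} — violation; D=Y87: 3 rows → C takes values {2, 14} — violation; D=Y60: 3 rows → C takes values {8, 3} — violation — fails.
(iv) {A, E} -> C: (A=m, E=R17): 2 rows → C takes values {14, 3} — violation; (A=n, E=R63): 2 rows → C takes values {2, 11} — violation — fails.
None of the 4 dependencies hold.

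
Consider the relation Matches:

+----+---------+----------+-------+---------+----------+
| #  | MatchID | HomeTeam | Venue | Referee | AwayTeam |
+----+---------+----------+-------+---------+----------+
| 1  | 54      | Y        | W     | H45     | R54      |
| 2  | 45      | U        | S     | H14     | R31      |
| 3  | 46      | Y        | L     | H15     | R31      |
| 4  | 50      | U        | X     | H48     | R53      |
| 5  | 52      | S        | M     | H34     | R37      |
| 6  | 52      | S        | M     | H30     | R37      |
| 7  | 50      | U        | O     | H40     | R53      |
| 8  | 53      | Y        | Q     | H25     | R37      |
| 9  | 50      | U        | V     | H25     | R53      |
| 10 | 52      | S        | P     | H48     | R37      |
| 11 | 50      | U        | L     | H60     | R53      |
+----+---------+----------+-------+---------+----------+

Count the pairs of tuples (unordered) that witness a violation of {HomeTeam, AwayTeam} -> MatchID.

0

(HomeTeam=U, AwayTeam=R53): all 4 rows agree on MatchID — 0 pairs.
(HomeTeam=S, AwayTeam=R37): all 3 rows agree on MatchID — 0 pairs.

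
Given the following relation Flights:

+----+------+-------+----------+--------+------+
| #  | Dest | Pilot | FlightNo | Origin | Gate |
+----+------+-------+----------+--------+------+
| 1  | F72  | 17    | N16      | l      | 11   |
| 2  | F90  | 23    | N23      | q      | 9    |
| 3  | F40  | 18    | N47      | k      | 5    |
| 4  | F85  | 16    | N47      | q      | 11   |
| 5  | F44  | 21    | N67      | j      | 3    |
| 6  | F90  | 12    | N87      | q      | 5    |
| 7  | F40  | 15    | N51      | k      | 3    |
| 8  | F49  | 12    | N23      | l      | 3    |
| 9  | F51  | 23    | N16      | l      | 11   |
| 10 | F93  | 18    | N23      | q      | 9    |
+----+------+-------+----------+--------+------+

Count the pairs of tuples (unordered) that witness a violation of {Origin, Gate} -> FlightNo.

0

(Origin=l, Gate=11): all 2 rows agree on FlightNo — 0 pairs.
(Origin=q, Gate=9): all 2 rows agree on FlightNo — 0 pairs.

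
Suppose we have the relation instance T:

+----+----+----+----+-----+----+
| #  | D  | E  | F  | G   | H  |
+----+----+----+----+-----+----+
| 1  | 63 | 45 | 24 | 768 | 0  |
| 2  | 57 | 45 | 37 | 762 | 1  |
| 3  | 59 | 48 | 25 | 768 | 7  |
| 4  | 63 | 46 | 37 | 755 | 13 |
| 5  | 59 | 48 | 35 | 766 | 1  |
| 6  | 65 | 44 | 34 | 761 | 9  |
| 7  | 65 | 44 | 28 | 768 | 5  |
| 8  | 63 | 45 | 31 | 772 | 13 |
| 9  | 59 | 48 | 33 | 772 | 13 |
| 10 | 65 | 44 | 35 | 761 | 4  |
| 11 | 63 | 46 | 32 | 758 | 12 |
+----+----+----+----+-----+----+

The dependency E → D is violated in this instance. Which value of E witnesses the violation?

45

E=45: rows 1, 2, 8 → D takes values {63, 57} — violation
E=48: rows 3, 5, 9 → D = 59, 59, 59 ✓
E=46: rows 4, 11 → D = 63, 63 ✓
E=44: rows 6, 7, 10 → D = 65, 65, 65 ✓
The only E value with inconsistent D is E=45.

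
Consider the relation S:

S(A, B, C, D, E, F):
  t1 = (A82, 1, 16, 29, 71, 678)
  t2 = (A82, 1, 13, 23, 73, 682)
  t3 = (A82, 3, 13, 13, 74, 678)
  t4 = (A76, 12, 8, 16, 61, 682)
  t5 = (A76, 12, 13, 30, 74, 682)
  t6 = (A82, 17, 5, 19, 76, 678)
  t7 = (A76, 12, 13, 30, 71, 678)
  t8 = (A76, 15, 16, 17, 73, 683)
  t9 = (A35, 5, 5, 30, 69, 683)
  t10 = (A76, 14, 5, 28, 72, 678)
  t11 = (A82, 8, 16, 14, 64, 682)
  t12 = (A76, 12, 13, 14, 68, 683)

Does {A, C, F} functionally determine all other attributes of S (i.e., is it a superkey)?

All 12 rows have distinct {A, C, F} values, so {A, C, F} → (all attributes) holds and {A, C, F} is a superkey.

Yes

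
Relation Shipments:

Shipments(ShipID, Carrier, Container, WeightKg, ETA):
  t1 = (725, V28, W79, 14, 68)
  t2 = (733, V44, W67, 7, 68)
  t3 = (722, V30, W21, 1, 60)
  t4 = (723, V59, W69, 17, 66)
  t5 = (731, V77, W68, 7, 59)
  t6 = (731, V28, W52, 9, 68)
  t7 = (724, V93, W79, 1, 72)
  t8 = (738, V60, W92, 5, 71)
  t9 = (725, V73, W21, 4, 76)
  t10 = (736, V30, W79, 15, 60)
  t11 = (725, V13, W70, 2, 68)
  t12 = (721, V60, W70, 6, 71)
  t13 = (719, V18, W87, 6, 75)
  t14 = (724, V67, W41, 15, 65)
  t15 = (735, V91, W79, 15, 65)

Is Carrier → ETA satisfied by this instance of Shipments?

Yes

Carrier=V28: rows 1, 6 → ETA = 68, 68 ✓
Carrier=V44: row 2 → ETA = 68 ✓
Carrier=V30: rows 3, 10 → ETA = 60, 60 ✓
Carrier=V59: row 4 → ETA = 66 ✓
Carrier=V77: row 5 → ETA = 59 ✓
Carrier=V93: row 7 → ETA = 72 ✓
Carrier=V60: rows 8, 12 → ETA = 71, 71 ✓
Carrier=V73: row 9 → ETA = 76 ✓
Carrier=V13: row 11 → ETA = 68 ✓
Carrier=V18: row 13 → ETA = 75 ✓
Carrier=V67: row 14 → ETA = 65 ✓
Carrier=V91: row 15 → ETA = 65 ✓
Every Carrier value is associated with a single ETA value, so Carrier → ETA holds.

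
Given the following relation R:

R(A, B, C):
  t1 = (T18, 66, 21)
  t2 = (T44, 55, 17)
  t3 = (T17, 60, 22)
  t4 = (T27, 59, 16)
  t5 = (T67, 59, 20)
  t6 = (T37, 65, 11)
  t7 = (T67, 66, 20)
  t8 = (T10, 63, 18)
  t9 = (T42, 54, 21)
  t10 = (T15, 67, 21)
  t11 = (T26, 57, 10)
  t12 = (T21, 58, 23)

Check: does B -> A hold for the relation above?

B=66: rows 1, 7 → A takes values {T18, T67} — violation
B=55: row 2 → A = T44 ✓
B=60: row 3 → A = T17 ✓
B=59: rows 4, 5 → A takes values {T27, T67} — violation
B=65: row 6 → A = T37 ✓
B=63: row 8 → A = T10 ✓
B=54: row 9 → A = T42 ✓
B=67: row 10 → A = T15 ✓
B=57: row 11 → A = T26 ✓
B=58: row 12 → A = T21 ✓
Two rows agree on B but differ on A, so B -> A does not hold.

No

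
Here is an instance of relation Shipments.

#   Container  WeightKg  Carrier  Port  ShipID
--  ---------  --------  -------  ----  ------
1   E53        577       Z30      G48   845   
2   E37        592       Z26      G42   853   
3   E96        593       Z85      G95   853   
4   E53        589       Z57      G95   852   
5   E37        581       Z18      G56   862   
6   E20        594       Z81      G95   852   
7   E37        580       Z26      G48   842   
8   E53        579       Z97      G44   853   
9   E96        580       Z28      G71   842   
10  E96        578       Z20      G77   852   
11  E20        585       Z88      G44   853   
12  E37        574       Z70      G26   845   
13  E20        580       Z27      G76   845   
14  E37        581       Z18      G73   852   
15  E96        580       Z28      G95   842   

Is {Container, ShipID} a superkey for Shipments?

Rows 9 and 15 have the same {Container, ShipID} value (Container=E96, ShipID=842) but are distinct tuples, so {Container, ShipID} does not determine every attribute — not a superkey.

No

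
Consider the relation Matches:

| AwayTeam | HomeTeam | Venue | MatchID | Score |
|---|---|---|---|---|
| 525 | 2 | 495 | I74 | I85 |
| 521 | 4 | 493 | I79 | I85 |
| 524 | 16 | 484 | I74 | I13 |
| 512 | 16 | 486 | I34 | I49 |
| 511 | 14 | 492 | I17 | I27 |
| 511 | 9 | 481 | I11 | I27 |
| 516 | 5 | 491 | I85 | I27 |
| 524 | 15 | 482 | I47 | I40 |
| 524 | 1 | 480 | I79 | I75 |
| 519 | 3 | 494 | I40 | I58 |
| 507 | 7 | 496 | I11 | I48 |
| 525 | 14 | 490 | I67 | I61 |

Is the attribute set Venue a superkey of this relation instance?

Yes

All 12 rows have distinct Venue values, so Venue → (all attributes) holds and Venue is a superkey.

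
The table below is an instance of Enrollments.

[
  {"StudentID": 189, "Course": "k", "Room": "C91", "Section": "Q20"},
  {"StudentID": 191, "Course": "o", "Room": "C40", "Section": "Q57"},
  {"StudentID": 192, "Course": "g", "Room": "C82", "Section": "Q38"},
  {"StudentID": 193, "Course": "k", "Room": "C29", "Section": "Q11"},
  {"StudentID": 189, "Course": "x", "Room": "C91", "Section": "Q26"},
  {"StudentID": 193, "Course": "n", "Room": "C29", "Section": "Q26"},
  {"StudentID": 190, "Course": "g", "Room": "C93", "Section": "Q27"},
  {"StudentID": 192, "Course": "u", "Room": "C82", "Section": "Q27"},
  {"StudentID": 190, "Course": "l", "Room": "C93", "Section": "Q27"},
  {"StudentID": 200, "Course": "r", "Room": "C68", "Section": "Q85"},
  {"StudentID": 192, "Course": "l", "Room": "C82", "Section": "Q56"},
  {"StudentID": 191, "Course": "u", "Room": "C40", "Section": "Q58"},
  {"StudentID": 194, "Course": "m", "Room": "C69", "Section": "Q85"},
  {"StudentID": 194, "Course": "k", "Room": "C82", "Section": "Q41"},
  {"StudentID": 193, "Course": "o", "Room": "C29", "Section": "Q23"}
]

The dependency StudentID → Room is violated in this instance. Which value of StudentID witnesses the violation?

194

StudentID=189: 2 rows → Room = C91, C91 ✓
StudentID=191: 2 rows → Room = C40, C40 ✓
StudentID=192: 3 rows → Room = C82, C82, C82 ✓
StudentID=193: 3 rows → Room = C29, C29, C29 ✓
StudentID=190: 2 rows → Room = C93, C93 ✓
StudentID=200: 1 row → Room = C68 ✓
StudentID=194: 2 rows → Room takes values {C69, C82} — violation
The only StudentID value with inconsistent Room is StudentID=194.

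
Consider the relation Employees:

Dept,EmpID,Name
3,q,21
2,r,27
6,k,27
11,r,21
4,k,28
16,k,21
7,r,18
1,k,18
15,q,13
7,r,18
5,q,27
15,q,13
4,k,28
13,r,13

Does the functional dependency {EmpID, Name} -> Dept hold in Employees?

(EmpID=q, Name=21): 1 row → Dept = 3 ✓
(EmpID=r, Name=27): 1 row → Dept = 2 ✓
(EmpID=k, Name=27): 1 row → Dept = 6 ✓
(EmpID=r, Name=21): 1 row → Dept = 11 ✓
(EmpID=k, Name=28): 2 rows → Dept = 4, 4 ✓
(EmpID=k, Name=21): 1 row → Dept = 16 ✓
(EmpID=r, Name=18): 2 rows → Dept = 7, 7 ✓
(EmpID=k, Name=18): 1 row → Dept = 1 ✓
(EmpID=q, Name=13): 2 rows → Dept = 15, 15 ✓
(EmpID=q, Name=27): 1 row → Dept = 5 ✓
(EmpID=r, Name=13): 1 row → Dept = 13 ✓
Every {EmpID, Name} value is associated with a single Dept value, so {EmpID, Name} -> Dept holds.

Yes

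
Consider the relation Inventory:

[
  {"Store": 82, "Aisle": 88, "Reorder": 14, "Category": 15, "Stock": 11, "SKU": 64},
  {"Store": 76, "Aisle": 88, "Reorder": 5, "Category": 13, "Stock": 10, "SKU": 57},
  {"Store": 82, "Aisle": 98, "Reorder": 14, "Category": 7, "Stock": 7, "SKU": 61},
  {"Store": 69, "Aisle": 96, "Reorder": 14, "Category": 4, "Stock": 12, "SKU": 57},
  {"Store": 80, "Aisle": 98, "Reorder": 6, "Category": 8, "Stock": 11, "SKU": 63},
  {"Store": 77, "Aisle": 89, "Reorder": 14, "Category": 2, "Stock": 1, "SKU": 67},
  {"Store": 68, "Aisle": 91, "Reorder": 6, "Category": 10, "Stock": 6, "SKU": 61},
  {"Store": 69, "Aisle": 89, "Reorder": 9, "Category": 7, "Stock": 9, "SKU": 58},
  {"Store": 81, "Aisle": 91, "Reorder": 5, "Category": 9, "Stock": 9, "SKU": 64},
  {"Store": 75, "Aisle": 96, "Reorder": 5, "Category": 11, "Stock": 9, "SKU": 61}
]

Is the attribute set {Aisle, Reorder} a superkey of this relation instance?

All 10 rows have distinct {Aisle, Reorder} values, so {Aisle, Reorder} → (all attributes) holds and {Aisle, Reorder} is a superkey.

Yes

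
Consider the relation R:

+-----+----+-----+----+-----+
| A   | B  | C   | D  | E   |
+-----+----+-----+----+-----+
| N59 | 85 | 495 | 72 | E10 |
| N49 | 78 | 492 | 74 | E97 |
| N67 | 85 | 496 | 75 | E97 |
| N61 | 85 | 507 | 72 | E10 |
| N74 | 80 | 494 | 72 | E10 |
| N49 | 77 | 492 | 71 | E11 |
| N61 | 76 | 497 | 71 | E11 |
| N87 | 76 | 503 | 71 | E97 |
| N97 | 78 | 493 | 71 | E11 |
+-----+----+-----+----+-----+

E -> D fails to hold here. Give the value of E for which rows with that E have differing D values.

E97

E=E10: 3 rows → D = 72, 72, 72 ✓
E=E97: 3 rows → D takes values {74, 75, 71} — violation
E=E11: 3 rows → D = 71, 71, 71 ✓
The only E value with inconsistent D is E=E97.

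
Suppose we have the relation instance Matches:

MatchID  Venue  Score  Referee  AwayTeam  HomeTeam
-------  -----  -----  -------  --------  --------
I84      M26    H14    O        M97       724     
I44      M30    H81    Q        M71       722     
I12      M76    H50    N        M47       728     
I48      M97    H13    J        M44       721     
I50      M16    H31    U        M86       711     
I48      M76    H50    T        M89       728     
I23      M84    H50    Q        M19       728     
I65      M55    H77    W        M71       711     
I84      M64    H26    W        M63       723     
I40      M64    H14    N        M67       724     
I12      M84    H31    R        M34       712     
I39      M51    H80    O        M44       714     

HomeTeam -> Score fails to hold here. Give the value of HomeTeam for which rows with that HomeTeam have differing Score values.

711

HomeTeam=724: 2 rows → Score = H14, H14 ✓
HomeTeam=722: 1 row → Score = H81 ✓
HomeTeam=728: 3 rows → Score = H50, H50, H50 ✓
HomeTeam=721: 1 row → Score = H13 ✓
HomeTeam=711: 2 rows → Score takes values {H31, H77} — violation
HomeTeam=723: 1 row → Score = H26 ✓
HomeTeam=712: 1 row → Score = H31 ✓
HomeTeam=714: 1 row → Score = H80 ✓
The only HomeTeam value with inconsistent Score is HomeTeam=711.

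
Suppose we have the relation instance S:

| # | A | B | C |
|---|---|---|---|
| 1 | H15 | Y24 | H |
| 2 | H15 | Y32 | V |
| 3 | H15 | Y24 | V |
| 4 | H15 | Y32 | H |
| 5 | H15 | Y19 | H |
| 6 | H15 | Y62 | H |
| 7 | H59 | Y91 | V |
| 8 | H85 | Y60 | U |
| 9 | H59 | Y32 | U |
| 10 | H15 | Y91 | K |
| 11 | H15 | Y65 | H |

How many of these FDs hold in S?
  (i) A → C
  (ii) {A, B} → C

(i) A → C: A=H15: rows 1, 2, 3, 4, 5, 6, 10, 11 → C takes values {H, V, K} — violation; A=H59: rows 7, 9 → C takes values {V, U} — violation — fails.
(ii) {A, B} → C: (A=H15, B=Y24): rows 1, 3 → C takes values {H, V} — violation; (A=H15, B=Y32): rows 2, 4 → C takes values {V, H} — violation — fails.
None of the 2 dependencies hold.

0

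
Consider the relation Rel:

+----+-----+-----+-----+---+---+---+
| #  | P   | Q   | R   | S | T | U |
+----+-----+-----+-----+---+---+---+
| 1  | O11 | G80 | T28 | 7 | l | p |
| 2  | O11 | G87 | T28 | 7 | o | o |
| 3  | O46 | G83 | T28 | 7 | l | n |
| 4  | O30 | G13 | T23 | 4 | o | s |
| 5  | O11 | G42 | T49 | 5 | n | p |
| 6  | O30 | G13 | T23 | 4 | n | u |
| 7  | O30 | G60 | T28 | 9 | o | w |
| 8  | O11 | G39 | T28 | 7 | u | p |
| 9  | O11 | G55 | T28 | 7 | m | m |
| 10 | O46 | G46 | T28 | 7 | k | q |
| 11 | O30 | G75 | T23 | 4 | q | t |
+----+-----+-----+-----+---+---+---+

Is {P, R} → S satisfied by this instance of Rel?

Yes

(P=O11, R=T28): rows 1, 2, 8, 9 → S = 7, 7, 7, 7 ✓
(P=O46, R=T28): rows 3, 10 → S = 7, 7 ✓
(P=O30, R=T23): rows 4, 6, 11 → S = 4, 4, 4 ✓
(P=O11, R=T49): row 5 → S = 5 ✓
(P=O30, R=T28): row 7 → S = 9 ✓
Every {P, R} value is associated with a single S value, so {P, R} → S holds.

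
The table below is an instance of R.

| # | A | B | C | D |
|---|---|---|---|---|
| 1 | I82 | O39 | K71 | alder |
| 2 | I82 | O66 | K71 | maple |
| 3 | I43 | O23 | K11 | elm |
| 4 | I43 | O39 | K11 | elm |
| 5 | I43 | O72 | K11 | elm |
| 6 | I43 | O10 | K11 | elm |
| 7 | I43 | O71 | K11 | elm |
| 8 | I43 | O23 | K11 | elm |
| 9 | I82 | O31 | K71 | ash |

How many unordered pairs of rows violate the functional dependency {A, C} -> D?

3

(A=I82, C=K71): violating pairs (1,2), (1,9), (2,9) — 3 pairs.
(A=I43, C=K11): all 6 rows agree on D — 0 pairs.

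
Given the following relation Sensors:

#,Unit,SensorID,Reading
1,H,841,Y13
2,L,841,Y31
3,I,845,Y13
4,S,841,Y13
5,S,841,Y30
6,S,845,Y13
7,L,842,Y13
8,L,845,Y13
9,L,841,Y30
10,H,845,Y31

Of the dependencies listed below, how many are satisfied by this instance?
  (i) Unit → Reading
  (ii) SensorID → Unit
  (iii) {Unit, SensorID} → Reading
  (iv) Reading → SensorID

(i) Unit → Reading: Unit=H: rows 1, 10 → Reading takes values {Y13, Y31} — violation; Unit=L: rows 2, 7, 8, 9 → Reading takes values {Y31, Y13, Y30} — violation; Unit=S: rows 4, 5, 6 → Reading takes values {Y13, Y30} — violation — fails.
(ii) SensorID → Unit: SensorID=841: rows 1, 2, 4, 5, 9 → Unit takes values {H, L, S} — violation; SensorID=845: rows 3, 6, 8, 10 → Unit takes values {I, S, L, H} — violation — fails.
(iii) {Unit, SensorID} → Reading: (Unit=L, SensorID=841): rows 2, 9 → Reading takes values {Y31, Y30} — violation; (Unit=S, SensorID=841): rows 4, 5 → Reading takes values {Y13, Y30} — violation — fails.
(iv) Reading → SensorID: Reading=Y13: rows 1, 3, 4, 6, 7, 8 → SensorID takes values {841, 845, 842} — violation; Reading=Y31: rows 2, 10 → SensorID takes values {841, 845} — violation — fails.
None of the 4 dependencies hold.

0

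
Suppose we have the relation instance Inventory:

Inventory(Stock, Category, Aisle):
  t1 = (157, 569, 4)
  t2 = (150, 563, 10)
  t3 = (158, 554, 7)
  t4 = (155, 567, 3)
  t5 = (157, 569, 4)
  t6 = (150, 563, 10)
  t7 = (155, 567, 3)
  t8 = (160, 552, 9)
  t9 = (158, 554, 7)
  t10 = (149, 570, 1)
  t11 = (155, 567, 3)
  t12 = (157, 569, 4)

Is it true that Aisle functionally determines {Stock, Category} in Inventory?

Yes

Aisle=4: rows 1, 5, 12 → {Stock,Category} = (157, 569), (157, 569), (157, 569) ✓
Aisle=10: rows 2, 6 → {Stock,Category} = (150, 563), (150, 563) ✓
Aisle=7: rows 3, 9 → {Stock,Category} = (158, 554), (158, 554) ✓
Aisle=3: rows 4, 7, 11 → {Stock,Category} = (155, 567), (155, 567), (155, 567) ✓
Aisle=9: row 8 → {Stock,Category} = (160, 552) ✓
Aisle=1: row 10 → {Stock,Category} = (149, 570) ✓
Every Aisle value is associated with a single {Stock, Category} value, so Aisle → {Stock, Category} holds.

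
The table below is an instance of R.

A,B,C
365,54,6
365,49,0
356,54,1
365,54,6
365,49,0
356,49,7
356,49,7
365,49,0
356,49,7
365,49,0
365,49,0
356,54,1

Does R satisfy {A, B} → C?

Yes

(A=365, B=54): 2 rows → C = 6, 6 ✓
(A=365, B=49): 5 rows → C = 0, 0, 0, 0, 0 ✓
(A=356, B=54): 2 rows → C = 1, 1 ✓
(A=356, B=49): 3 rows → C = 7, 7, 7 ✓
Every {A, B} value is associated with a single C value, so {A, B} → C holds.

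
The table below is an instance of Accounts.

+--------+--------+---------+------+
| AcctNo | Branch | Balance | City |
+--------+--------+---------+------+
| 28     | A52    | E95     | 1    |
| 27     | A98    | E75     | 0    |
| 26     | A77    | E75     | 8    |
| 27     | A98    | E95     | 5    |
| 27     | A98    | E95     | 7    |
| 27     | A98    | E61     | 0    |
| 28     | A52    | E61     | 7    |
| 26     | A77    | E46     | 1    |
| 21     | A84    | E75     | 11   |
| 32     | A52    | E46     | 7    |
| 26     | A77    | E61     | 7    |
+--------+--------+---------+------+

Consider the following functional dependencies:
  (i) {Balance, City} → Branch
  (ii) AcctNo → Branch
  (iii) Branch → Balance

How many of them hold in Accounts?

1

(i) {Balance, City} → Branch: (Balance=E61, City=7): 2 rows → Branch takes values {A52, A77} — violation — fails.
(ii) AcctNo → Branch: every LHS value maps to a single RHS value — holds.
(iii) Branch → Balance: Branch=A52: 3 rows → Balance takes values {E95, E61, E46} — violation; Branch=A98: 4 rows → Balance takes values {E75, E95, E61} — violation; Branch=A77: 3 rows → Balance takes values {E75, E46, E61} — violation — fails.
1 of the 3 dependencies holds.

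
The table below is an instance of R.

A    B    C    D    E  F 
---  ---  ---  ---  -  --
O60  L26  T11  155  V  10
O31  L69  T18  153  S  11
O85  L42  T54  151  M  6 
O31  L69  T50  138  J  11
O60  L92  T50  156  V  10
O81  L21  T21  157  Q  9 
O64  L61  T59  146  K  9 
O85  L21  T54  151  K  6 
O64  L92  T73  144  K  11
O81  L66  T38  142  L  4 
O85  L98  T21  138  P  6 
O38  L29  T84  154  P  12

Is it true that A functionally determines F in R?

A=O60: 2 rows → F = 10, 10 ✓
A=O31: 2 rows → F = 11, 11 ✓
A=O85: 3 rows → F = 6, 6, 6 ✓
A=O81: 2 rows → F takes values {9, 4} — violation
A=O64: 2 rows → F takes values {9, 11} — violation
A=O38: 1 row → F = 12 ✓
Two rows agree on A but differ on F, so A -> F does not hold.

No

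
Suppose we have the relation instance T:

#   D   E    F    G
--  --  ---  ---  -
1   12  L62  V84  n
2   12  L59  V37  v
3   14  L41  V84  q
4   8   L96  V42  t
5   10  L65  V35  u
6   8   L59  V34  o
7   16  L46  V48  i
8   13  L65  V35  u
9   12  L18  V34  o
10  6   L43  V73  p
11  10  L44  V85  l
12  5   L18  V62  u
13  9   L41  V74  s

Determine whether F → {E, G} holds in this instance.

No

F=V84: rows 1, 3 → {E,G} takes values {(L62, n), (L41, q)} — violation
F=V37: row 2 → {E,G} = (L59, v) ✓
F=V42: row 4 → {E,G} = (L96, t) ✓
F=V35: rows 5, 8 → {E,G} = (L65, u), (L65, u) ✓
F=V34: rows 6, 9 → {E,G} takes values {(L59, o), (L18, o)} — violation
F=V48: row 7 → {E,G} = (L46, i) ✓
F=V73: row 10 → {E,G} = (L43, p) ✓
F=V85: row 11 → {E,G} = (L44, l) ✓
F=V62: row 12 → {E,G} = (L18, u) ✓
F=V74: row 13 → {E,G} = (L41, s) ✓
Two rows agree on F but differ on {E, G}, so F → {E, G} does not hold.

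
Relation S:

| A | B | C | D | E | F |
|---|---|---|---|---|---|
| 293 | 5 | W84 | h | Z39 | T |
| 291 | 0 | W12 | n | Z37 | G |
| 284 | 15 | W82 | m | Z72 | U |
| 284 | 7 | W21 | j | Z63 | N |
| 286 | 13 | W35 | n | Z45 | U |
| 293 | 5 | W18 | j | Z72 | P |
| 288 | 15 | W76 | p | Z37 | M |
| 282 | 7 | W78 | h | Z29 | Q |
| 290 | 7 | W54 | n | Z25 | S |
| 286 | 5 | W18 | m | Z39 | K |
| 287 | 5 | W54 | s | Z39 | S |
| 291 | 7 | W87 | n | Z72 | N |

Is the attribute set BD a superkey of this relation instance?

No

Two distinct rows share (B=7, D=n), so BD does not determine every attribute — not a superkey.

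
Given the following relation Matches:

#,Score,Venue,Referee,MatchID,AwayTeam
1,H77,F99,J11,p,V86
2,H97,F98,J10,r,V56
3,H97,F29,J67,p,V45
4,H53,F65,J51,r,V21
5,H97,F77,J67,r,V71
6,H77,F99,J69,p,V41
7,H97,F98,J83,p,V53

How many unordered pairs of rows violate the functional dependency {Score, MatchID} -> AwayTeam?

(Score=H77, MatchID=p): violating pairs (1,6) — 1 pair.
(Score=H97, MatchID=r): violating pairs (2,5) — 1 pair.
(Score=H97, MatchID=p): violating pairs (3,7) — 1 pair.

3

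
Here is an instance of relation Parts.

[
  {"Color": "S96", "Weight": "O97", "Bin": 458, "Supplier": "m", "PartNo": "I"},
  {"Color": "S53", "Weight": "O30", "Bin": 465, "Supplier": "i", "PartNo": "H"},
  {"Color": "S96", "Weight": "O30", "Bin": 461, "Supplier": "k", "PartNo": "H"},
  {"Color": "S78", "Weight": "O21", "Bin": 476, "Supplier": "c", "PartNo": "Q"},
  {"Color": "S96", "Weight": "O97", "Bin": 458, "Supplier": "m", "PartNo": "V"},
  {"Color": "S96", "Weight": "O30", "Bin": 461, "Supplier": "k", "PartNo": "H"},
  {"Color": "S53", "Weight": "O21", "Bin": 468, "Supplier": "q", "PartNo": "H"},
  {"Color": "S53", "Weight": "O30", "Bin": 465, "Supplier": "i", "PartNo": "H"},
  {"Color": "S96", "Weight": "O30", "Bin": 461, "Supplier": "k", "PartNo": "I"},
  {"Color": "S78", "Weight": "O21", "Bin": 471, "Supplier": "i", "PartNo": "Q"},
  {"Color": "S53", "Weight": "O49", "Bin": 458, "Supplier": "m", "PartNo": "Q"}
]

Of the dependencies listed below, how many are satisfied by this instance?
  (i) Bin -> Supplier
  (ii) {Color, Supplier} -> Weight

2

(i) Bin -> Supplier: every LHS value maps to a single RHS value — holds.
(ii) {Color, Supplier} -> Weight: every LHS value maps to a single RHS value — holds.
2 of the 2 dependencies hold.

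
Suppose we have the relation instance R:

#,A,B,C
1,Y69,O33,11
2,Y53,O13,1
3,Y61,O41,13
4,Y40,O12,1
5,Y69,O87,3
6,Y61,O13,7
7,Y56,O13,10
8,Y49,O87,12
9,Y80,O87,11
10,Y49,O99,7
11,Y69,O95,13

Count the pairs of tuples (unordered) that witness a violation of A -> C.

A=Y69: violating pairs (1,5), (1,11), (5,11) — 3 pairs.
A=Y61: violating pairs (3,6) — 1 pair.
A=Y49: violating pairs (8,10) — 1 pair.

5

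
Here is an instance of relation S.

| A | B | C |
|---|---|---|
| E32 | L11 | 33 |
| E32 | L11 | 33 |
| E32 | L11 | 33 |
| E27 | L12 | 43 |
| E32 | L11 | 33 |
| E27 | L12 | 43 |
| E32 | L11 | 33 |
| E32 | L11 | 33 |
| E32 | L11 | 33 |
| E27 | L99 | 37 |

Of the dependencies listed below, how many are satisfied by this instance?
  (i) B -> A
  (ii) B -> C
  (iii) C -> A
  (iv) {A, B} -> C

4

(i) B -> A: every LHS value maps to a single RHS value — holds.
(ii) B -> C: every LHS value maps to a single RHS value — holds.
(iii) C -> A: every LHS value maps to a single RHS value — holds.
(iv) {A, B} -> C: every LHS value maps to a single RHS value — holds.
4 of the 4 dependencies hold.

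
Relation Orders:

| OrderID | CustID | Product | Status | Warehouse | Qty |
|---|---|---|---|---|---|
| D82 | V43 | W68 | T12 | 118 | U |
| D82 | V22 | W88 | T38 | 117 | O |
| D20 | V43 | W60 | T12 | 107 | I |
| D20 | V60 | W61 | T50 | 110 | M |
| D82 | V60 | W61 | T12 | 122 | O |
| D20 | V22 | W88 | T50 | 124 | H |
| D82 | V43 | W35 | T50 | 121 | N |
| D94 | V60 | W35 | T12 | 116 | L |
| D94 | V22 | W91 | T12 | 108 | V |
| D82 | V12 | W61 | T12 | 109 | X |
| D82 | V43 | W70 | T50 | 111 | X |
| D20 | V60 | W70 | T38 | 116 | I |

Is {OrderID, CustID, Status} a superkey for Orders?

No

Two distinct rows share (OrderID=D82, CustID=V43, Status=T50), so {OrderID, CustID, Status} does not determine every attribute — not a superkey.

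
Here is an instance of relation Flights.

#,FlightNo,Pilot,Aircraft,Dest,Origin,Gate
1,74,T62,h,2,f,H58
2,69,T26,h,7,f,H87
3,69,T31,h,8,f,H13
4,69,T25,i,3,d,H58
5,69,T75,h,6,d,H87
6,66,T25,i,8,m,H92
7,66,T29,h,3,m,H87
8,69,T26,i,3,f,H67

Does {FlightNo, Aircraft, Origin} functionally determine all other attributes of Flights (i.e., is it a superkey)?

No

Rows 2 and 3 have the same {FlightNo, Aircraft, Origin} value (FlightNo=69, Aircraft=h, Origin=f) but are distinct tuples, so {FlightNo, Aircraft, Origin} does not determine every attribute — not a superkey.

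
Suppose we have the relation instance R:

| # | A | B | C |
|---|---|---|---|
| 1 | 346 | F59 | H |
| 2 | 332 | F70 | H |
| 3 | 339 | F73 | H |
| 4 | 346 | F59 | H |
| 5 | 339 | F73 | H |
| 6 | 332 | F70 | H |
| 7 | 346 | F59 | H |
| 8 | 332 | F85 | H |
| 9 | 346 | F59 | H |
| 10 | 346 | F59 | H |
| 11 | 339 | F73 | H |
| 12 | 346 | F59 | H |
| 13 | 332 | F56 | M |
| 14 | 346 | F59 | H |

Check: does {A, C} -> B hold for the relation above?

No

(A=346, C=H): rows 1, 4, 7, 9, 10, 12, 14 → B = F59, F59, F59, F59, F59, F59, F59 ✓
(A=332, C=H): rows 2, 6, 8 → B takes values {F70, F85} — violation
(A=339, C=H): rows 3, 5, 11 → B = F73, F73, F73 ✓
(A=332, C=M): row 13 → B = F56 ✓
Two rows agree on {A, C} but differ on B, so {A, C} -> B does not hold.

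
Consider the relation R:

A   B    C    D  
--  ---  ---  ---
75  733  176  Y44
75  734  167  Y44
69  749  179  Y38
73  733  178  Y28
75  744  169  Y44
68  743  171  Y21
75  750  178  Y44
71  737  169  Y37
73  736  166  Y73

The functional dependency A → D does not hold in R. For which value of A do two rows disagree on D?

A=75: 4 rows → D = Y44, Y44, Y44, Y44 ✓
A=69: 1 row → D = Y38 ✓
A=73: 2 rows → D takes values {Y28, Y73} — violation
A=68: 1 row → D = Y21 ✓
A=71: 1 row → D = Y37 ✓
The only A value with inconsistent D is A=73.

73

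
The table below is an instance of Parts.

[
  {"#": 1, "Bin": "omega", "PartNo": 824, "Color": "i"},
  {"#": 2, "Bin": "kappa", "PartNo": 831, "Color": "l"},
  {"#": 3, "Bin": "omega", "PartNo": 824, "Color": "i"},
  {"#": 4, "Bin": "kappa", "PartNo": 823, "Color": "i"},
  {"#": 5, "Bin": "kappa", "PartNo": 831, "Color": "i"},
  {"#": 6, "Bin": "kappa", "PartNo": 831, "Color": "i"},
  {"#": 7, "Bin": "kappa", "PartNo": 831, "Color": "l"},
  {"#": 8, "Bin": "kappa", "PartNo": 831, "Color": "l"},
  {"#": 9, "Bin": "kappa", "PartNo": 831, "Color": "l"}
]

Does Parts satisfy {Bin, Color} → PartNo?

No

(Bin=omega, Color=i): rows 1, 3 → PartNo = 824, 824 ✓
(Bin=kappa, Color=l): rows 2, 7, 8, 9 → PartNo = 831, 831, 831, 831 ✓
(Bin=kappa, Color=i): rows 4, 5, 6 → PartNo takes values {823, 831} — violation
Two rows agree on {Bin, Color} but differ on PartNo, so {Bin, Color} → PartNo does not hold.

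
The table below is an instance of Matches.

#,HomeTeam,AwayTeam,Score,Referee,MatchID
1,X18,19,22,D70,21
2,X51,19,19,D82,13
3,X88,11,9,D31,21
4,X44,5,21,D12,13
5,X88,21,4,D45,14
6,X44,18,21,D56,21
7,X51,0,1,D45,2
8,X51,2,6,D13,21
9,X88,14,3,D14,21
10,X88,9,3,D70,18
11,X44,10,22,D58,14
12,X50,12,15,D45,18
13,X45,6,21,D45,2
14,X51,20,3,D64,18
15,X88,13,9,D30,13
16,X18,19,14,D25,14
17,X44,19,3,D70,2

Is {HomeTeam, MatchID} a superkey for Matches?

Rows 3 and 9 have the same {HomeTeam, MatchID} value (HomeTeam=X88, MatchID=21) but are distinct tuples, so {HomeTeam, MatchID} does not determine every attribute — not a superkey.

No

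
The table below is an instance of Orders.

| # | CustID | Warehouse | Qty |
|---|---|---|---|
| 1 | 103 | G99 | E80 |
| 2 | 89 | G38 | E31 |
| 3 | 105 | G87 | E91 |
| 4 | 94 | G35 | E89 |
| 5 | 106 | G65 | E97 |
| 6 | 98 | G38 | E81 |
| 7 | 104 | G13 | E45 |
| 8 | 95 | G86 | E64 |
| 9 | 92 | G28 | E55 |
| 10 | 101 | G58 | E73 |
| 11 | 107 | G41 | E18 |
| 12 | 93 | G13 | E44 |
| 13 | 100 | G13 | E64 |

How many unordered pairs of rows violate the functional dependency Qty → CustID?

Qty=E64: violating pairs (8,13) — 1 pair.

1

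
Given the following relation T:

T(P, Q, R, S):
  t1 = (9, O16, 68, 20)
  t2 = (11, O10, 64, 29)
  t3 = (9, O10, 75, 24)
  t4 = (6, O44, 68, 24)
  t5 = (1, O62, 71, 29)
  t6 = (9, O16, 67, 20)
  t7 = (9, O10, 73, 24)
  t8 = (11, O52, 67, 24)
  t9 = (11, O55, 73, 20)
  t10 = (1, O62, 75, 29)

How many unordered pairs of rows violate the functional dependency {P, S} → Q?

0

(P=9, S=20): all 2 rows agree on Q — 0 pairs.
(P=9, S=24): all 2 rows agree on Q — 0 pairs.
(P=1, S=29): all 2 rows agree on Q — 0 pairs.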